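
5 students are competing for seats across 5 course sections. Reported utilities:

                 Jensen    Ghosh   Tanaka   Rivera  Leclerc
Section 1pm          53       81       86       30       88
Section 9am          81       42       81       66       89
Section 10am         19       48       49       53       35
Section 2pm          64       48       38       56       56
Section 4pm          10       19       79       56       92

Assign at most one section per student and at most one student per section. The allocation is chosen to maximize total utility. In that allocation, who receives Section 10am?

This is a one-to-one assignment (maximum-weight bipartite matching).
Optimal: Jensen→Section 2pm (64 points), Ghosh→Section 1pm (81 points), Tanaka→Section 9am (81 points), Rivera→Section 10am (53 points), Leclerc→Section 4pm (92 points) — total 64+81+81+53+92 = 371 points.
Checked against all permutations: 371 points is optimal.
Rivera's own top section is Section 9am (66 points), but forcing Rivera→Section 9am and reassigning the rest optimally gives only 356 points — worse by 15.

Rivera receives Section 10am.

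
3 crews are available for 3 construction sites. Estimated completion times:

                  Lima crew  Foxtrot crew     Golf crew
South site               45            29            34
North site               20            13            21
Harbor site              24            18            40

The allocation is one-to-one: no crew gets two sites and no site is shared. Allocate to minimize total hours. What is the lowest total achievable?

Optimal: Lima crew→Harbor site (24 hours), Foxtrot crew→North site (13 hours), Golf crew→South site (34 hours) — total 24+13+34 = 71 hours.
Column-greedy (each site in turn goes to its cheapest remaining crew) gives 89 hours, worse by 18.
Next-best assignment: Lima crew→North site, Foxtrot crew→Harbor site, Golf crew→South site = 72 hours.

Min total: 71 hours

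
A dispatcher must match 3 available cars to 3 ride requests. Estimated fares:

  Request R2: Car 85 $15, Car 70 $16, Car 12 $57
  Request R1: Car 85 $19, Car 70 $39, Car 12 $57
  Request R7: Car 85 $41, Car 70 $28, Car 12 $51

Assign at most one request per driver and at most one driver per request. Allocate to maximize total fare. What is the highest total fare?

Treat this as an assignment problem: match each driver to one request.
Optimal: Car 85→Request R7 ($41), Car 70→Request R1 ($39), Car 12→Request R2 ($57) — total 41+39+57 = $137.
Swapping Car 12↔Car 85 (Car 12→Request R7 $51, Car 85→Request R2 $15) loses 32.
No other one-to-one assignment exceeds $137.

Max total: $137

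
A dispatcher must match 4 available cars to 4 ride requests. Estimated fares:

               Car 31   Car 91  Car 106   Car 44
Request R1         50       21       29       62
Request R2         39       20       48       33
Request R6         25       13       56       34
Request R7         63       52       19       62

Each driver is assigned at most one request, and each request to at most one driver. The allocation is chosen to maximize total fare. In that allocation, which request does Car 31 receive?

Car 31 receives Request R2.

Optimal: Car 31→Request R2 ($39), Car 91→Request R7 ($52), Car 106→Request R6 ($56), Car 44→Request R1 ($62) — total 39+52+56+62 = $209.
Column-greedy (each request in turn goes to its best remaining driver) gives $187, worse by 22.
Car 31's own top request is Request R7 ($63), but forcing Car 31→Request R7 and reassigning the rest optimally gives only $201 — worse by 8.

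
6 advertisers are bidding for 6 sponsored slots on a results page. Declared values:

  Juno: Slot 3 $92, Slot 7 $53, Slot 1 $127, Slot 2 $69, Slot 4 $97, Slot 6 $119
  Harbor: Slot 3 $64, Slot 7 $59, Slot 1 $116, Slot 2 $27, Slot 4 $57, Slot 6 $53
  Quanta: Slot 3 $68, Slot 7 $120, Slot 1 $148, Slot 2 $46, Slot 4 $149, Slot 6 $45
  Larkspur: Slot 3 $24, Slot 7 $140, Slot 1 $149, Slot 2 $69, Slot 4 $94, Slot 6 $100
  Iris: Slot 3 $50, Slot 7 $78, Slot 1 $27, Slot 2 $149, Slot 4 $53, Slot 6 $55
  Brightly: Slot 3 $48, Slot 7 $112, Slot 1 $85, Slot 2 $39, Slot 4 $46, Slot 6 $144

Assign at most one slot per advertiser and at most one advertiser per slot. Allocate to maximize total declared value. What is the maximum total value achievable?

Optimal: Juno→Slot 3 ($92), Harbor→Slot 1 ($116), Quanta→Slot 4 ($149), Larkspur→Slot 7 ($140), Iris→Slot 2 ($149), Brightly→Slot 6 ($144) — total 92+116+149+140+149+144 = $790.
Swapping Harbor↔Larkspur (Harbor→Slot 7 $59, Larkspur→Slot 1 $149) loses 48.
Checked against all permutations: $790 is optimal.

Maximum total: $790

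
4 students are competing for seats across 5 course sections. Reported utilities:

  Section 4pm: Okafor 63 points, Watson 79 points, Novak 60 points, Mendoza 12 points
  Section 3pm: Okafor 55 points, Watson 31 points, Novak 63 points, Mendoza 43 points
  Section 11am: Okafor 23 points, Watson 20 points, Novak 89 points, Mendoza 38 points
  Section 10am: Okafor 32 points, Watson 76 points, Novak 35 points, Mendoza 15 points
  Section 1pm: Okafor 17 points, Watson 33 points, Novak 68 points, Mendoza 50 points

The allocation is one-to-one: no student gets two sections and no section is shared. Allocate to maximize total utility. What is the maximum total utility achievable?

Max total: 278 points

Optimal: Okafor→Section 4pm (63 points), Watson→Section 10am (76 points), Novak→Section 11am (89 points), Mendoza→Section 1pm (50 points) — total 63+76+89+50 = 278 points.
Column-greedy (each section in turn goes to its best remaining student) gives 212 points, worse by 66.
Next-best assignment: Okafor→Section 3pm, Watson→Section 4pm, Novak→Section 11am, Mendoza→Section 1pm = 273 points.
No other one-to-one assignment exceeds 278 points.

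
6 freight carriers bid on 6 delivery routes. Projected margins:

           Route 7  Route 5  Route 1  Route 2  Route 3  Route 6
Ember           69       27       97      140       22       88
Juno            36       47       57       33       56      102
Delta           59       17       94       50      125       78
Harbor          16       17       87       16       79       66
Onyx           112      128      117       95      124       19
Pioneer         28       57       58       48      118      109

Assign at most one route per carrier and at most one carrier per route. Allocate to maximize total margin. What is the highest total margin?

Optimal: Ember→Route 2 ($140k), Juno→Route 6 ($102k), Delta→Route 7 ($59k), Harbor→Route 1 ($87k), Onyx→Route 5 ($128k), Pioneer→Route 3 ($118k) — total 140+102+59+87+128+118 = $634k.
Row-greedy (each carrier in turn takes its best remaining route) gives $610k, worse by 24.

Maximum total: $634k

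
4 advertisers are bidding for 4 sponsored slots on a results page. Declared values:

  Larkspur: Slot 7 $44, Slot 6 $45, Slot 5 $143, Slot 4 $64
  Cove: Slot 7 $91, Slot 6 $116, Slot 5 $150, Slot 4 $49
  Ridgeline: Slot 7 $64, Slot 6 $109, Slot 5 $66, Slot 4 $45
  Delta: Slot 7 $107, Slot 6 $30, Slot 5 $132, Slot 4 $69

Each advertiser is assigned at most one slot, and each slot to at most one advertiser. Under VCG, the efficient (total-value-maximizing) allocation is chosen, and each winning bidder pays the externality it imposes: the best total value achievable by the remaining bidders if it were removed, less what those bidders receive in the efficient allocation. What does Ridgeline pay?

Ridgeline pays $45.

Efficient allocation: Larkspur→Slot 4 ($64), Cove→Slot 5 ($150), Ridgeline→Slot 6 ($109), Delta→Slot 7 ($107); total welfare W = $430.
Ridgeline receives Slot 6 at value $109, so the others get W − 109 = $321.
Without Ridgeline: best allocation of the remaining 3 bidders over all 4 slots is Larkspur→Slot 5 ($143), Cove→Slot 6 ($116), Delta→Slot 7 ($107), total $366.
VCG payment = (others' best without Ridgeline) − (others' welfare with Ridgeline) = 366 − 321 = $45.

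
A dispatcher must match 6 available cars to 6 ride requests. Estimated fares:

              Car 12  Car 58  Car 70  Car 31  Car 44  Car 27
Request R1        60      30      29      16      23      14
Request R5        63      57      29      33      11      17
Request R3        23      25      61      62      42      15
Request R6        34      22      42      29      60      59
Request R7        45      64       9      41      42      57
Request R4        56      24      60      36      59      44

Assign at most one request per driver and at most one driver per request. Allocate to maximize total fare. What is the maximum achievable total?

Optimal: Car 12→Request R1 ($60), Car 58→Request R5 ($57), Car 70→Request R4 ($60), Car 31→Request R3 ($62), Car 44→Request R6 ($60), Car 27→Request R7 ($57) — total 60+57+60+62+60+57 = $356.
Row-greedy (each driver in turn takes its best remaining request) gives $298, worse by 58.

Maximum total: $356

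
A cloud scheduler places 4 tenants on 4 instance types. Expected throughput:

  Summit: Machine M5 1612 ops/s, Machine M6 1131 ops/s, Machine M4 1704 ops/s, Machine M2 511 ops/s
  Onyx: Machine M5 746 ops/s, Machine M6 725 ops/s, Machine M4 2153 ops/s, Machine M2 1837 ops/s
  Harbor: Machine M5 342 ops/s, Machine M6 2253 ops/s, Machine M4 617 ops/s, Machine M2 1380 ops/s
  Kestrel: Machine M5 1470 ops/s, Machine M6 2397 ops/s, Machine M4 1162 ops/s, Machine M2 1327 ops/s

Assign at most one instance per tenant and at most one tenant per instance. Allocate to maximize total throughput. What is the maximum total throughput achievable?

This is a one-to-one assignment (maximum-weight bipartite matching).
Optimal: Summit→Machine M5 (1612 ops/s), Onyx→Machine M4 (2153 ops/s), Harbor→Machine M2 (1380 ops/s), Kestrel→Machine M6 (2397 ops/s) — total 1612+2153+1380+2397 = 7542 ops/s.
Row-greedy (each tenant in turn takes its best remaining instance) gives 7264 ops/s, worse by 278.
Next-best assignment: Summit→Machine M5, Onyx→Machine M4, Harbor→Machine M6, Kestrel→Machine M2 = 7345 ops/s.
No other one-to-one assignment exceeds 7542 ops/s.

Maximum total: 7542 ops/s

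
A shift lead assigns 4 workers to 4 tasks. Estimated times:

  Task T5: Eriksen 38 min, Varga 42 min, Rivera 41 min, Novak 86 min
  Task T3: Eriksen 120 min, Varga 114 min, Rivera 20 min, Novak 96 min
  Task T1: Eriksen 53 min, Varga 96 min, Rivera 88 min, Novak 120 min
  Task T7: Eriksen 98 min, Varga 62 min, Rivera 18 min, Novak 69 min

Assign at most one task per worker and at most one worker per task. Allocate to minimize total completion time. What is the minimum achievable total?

Minimum total: 184 min

This is a one-to-one assignment (minimum-cost bipartite matching).
Optimal: Eriksen→Task T1 (53 min), Varga→Task T5 (42 min), Rivera→Task T3 (20 min), Novak→Task T7 (69 min) — total 53+42+20+69 = 184 min.
Row-greedy (each worker in turn takes its cheapest remaining task) gives 240 min, worse by 56.
Swapping Novak↔Varga (Novak→Task T5 86 min, Varga→Task T7 62 min) adds 37.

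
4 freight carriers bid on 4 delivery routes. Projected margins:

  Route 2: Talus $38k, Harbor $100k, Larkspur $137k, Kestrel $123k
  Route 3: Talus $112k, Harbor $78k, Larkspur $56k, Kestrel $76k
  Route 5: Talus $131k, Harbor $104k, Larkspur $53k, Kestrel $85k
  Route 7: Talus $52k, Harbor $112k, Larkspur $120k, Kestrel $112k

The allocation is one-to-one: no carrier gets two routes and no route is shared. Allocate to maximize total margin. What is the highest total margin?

Maximum total: $465k

Optimal: Talus→Route 3 ($112k), Harbor→Route 5 ($104k), Larkspur→Route 2 ($137k), Kestrel→Route 7 ($112k) — total 112+104+137+112 = $465k.
Row-greedy (each carrier in turn takes its best remaining route) gives $456k, worse by 9.
Next-best assignment: Talus→Route 3, Harbor→Route 5, Larkspur→Route 7, Kestrel→Route 2 = $459k.
Checked against all permutations: $465k is optimal.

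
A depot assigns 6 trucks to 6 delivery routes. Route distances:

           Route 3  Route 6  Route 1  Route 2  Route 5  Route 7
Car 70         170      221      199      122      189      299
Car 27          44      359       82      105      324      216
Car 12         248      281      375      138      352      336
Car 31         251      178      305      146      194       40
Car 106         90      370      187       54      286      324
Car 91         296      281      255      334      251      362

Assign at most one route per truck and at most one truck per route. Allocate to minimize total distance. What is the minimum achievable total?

Min total: 820 km

Optimal: Car 70→Route 5 (189 km), Car 27→Route 1 (82 km), Car 12→Route 2 (138 km), Car 31→Route 7 (40 km), Car 106→Route 3 (90 km), Car 91→Route 6 (281 km) — total 189+82+138+40+90+281 = 820 km.
Row-greedy (each truck in turn takes its cheapest remaining route) gives 925 km, worse by 105.
Next-best assignment: Car 70→Route 6, Car 27→Route 1, Car 12→Route 2, Car 31→Route 7, Car 106→Route 3, Car 91→Route 5 = 822 km.
Checked against all permutations: 820 km is optimal.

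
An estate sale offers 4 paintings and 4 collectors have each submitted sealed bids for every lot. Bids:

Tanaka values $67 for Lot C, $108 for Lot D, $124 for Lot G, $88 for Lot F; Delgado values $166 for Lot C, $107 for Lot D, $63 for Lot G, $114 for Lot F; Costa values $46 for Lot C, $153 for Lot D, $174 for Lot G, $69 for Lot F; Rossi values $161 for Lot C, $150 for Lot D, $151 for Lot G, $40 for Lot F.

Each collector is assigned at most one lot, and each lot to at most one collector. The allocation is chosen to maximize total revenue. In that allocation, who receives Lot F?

Tanaka receives Lot F.

Optimal: Tanaka→Lot F ($88), Delgado→Lot C ($166), Costa→Lot G ($174), Rossi→Lot D ($150) — total 88+166+174+150 = $578.
Next-best assignment: Tanaka→Lot F, Delgado→Lot C, Costa→Lot D, Rossi→Lot G = $558.
Tanaka's own top lot is Lot G ($124), but forcing Tanaka→Lot G and reassigning the rest optimally gives only $552 — worse by 26.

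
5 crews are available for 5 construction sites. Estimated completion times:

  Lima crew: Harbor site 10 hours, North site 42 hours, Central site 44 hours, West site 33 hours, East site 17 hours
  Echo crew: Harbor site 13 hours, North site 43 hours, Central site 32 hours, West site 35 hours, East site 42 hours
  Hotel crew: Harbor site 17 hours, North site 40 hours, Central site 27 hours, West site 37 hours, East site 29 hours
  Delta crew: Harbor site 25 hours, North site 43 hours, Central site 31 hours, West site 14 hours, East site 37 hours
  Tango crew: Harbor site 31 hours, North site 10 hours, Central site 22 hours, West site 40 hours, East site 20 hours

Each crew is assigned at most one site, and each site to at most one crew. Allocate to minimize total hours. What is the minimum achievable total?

Min total: 81 hours

Optimal: Lima crew→East site (17 hours), Echo crew→Harbor site (13 hours), Hotel crew→Central site (27 hours), Delta crew→West site (14 hours), Tango crew→North site (10 hours) — total 17+13+27+14+10 = 81 hours.
Min-entry greedy (repeatedly take the single cheapest remaining cell) gives 103 hours, worse by 22.
Checked against all permutations: 81 hours is optimal.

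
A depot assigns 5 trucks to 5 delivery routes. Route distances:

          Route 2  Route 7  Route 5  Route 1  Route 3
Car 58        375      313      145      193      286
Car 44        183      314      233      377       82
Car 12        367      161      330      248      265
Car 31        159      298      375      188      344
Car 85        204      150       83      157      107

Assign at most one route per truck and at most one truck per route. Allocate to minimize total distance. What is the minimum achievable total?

This is the linear assignment problem.
Optimal: Car 58→Route 1 (193 km), Car 44→Route 3 (82 km), Car 12→Route 7 (161 km), Car 31→Route 2 (159 km), Car 85→Route 5 (83 km) — total 193+82+161+159+83 = 678 km.
Swapping Car 12↔Car 85 (Car 12→Route 5 330 km, Car 85→Route 7 150 km) adds 236.

Min total: 678 km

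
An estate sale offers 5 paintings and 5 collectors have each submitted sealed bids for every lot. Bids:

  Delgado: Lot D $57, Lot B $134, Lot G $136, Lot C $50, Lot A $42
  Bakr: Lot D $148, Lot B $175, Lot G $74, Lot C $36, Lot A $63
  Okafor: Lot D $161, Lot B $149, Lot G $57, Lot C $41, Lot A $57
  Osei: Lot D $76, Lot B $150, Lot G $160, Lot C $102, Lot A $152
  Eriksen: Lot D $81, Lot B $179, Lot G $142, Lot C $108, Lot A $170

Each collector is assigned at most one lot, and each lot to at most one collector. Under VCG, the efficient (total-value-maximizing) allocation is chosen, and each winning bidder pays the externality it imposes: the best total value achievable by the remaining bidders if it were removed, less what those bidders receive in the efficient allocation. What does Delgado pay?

Delgado pays $58.

Efficient allocation: Delgado→Lot G ($136), Bakr→Lot B ($175), Okafor→Lot D ($161), Osei→Lot C ($102), Eriksen→Lot A ($170); total welfare W = $744.
Delgado receives Lot G at value $136, so the others get W − 136 = $608.
Without Delgado: best allocation of the remaining 4 bidders over all 5 lots is Bakr→Lot B ($175), Okafor→Lot D ($161), Osei→Lot G ($160), Eriksen→Lot A ($170), total $666.
VCG payment = (others' best without Delgado) − (others' welfare with Delgado) = 666 − 608 = $58.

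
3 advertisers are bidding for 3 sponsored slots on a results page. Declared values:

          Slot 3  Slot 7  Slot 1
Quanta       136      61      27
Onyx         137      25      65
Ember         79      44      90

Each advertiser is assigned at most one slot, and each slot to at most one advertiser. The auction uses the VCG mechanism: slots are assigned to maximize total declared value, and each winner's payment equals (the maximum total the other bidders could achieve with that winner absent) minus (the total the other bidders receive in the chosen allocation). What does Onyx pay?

Efficient allocation: Quanta→Slot 7 ($61), Onyx→Slot 3 ($137), Ember→Slot 1 ($90); total welfare W = $288.
Onyx receives Slot 3 at value $137, so the others get W − 137 = $151.
Without Onyx: best allocation of the remaining 2 bidders over all 3 slots is Quanta→Slot 3 ($136), Ember→Slot 1 ($90), total $226.
VCG payment = (others' best without Onyx) − (others' welfare with Onyx) = 226 − 151 = $75.

Onyx pays $75.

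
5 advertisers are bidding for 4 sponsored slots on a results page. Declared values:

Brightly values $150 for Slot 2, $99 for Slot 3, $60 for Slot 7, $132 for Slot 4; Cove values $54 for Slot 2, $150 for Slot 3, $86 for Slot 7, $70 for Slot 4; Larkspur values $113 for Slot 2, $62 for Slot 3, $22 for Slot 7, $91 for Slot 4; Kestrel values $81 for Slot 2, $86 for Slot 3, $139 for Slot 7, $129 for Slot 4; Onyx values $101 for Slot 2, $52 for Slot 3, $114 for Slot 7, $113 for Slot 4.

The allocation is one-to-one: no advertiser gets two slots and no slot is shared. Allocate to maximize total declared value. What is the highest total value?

Optimal: Brightly→Slot 2 ($150), Cove→Slot 3 ($150), Kestrel→Slot 7 ($139), Onyx→Slot 4 ($113) — total 150+150+139+113 = $552.
Row-greedy (each advertiser in turn takes its best remaining slot) gives $530, worse by 22.

Max total: $552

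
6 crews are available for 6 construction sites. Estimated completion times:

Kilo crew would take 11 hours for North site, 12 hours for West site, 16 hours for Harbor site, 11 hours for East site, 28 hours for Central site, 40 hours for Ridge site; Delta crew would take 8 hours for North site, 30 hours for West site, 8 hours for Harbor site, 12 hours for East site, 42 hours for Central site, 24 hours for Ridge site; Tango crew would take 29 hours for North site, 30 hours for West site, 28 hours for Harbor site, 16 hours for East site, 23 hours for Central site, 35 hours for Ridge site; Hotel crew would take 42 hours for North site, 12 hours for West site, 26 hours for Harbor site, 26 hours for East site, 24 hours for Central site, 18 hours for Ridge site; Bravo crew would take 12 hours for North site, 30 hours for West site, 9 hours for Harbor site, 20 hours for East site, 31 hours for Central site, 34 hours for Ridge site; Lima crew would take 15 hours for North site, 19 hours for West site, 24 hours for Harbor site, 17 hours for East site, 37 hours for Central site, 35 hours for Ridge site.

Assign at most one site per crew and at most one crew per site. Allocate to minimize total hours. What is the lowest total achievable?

Minimum total: 87 hours

Optimal: Kilo crew→West site (12 hours), Delta crew→North site (8 hours), Tango crew→Central site (23 hours), Hotel crew→Ridge site (18 hours), Bravo crew→Harbor site (9 hours), Lima crew→East site (17 hours) — total 12+8+23+18+9+17 = 87 hours.
Column-greedy (each site in turn goes to its cheapest remaining crew) gives 104 hours, worse by 17.
Checked against all permutations: 87 hours is optimal.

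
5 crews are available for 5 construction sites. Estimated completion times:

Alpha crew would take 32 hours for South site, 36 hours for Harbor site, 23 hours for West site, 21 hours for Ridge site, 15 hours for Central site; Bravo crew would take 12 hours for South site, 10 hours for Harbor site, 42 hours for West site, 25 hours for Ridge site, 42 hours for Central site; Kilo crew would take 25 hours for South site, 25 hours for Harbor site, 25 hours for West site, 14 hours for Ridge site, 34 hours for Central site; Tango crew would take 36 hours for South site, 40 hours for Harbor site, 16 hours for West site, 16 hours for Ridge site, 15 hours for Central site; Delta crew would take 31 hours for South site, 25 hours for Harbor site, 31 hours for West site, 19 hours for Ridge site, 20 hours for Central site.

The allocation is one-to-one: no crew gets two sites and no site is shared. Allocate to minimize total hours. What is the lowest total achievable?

This is a one-to-one assignment (minimum-cost bipartite matching).
Optimal: Alpha crew→Central site (15 hours), Bravo crew→South site (12 hours), Kilo crew→Ridge site (14 hours), Tango crew→West site (16 hours), Delta crew→Harbor site (25 hours) — total 15+12+14+16+25 = 82 hours.
Row-greedy (each crew in turn takes its cheapest remaining site) gives 86 hours, worse by 4.
Next-best assignment: Alpha crew→Central site, Bravo crew→Harbor site, Kilo crew→South site, Tango crew→West site, Delta crew→Ridge site = 85 hours.

Minimum total: 82 hours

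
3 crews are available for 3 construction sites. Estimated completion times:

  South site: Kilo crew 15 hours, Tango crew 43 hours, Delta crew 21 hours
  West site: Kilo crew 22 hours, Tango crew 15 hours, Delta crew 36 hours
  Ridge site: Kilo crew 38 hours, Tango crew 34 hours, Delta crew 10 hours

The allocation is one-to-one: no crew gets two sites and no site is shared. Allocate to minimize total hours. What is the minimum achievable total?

Optimal: Kilo crew→South site (15 hours), Tango crew→West site (15 hours), Delta crew→Ridge site (10 hours) — total 15+15+10 = 40 hours.
Every other assignment is strictly worse.

Min total: 40 hours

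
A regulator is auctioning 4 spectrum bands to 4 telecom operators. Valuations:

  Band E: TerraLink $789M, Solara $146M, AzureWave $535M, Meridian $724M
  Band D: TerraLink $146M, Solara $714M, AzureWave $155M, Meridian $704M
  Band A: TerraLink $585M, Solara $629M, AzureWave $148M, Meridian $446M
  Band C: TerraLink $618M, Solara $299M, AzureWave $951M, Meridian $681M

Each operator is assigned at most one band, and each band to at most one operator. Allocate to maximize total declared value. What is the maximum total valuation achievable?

Maximum total: $3073M

Optimal: TerraLink→Band E ($789M), Solara→Band A ($629M), AzureWave→Band C ($951M), Meridian→Band D ($704M) — total 789+629+951+704 = $3073M.
Column-greedy (each band in turn goes to its best remaining operator) gives $2900M, worse by 173.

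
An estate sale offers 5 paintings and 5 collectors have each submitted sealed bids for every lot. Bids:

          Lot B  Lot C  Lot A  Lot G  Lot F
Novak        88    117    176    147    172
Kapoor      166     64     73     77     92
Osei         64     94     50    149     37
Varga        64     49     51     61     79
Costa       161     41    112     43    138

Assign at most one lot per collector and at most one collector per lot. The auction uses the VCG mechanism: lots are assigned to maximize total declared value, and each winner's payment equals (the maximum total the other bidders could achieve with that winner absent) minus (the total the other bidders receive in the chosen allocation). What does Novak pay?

Novak pays $4.

Efficient allocation: Novak→Lot A ($176), Kapoor→Lot B ($166), Osei→Lot G ($149), Varga→Lot C ($49), Costa→Lot F ($138); total welfare W = $678.
Novak receives Lot A at value $176, so the others get W − 176 = $502.
Without Novak: best allocation of the remaining 4 bidders over all 5 lots is Kapoor→Lot B ($166), Osei→Lot G ($149), Varga→Lot F ($79), Costa→Lot A ($112), total $506.
VCG payment = (others' best without Novak) − (others' welfare with Novak) = 506 − 502 = $4.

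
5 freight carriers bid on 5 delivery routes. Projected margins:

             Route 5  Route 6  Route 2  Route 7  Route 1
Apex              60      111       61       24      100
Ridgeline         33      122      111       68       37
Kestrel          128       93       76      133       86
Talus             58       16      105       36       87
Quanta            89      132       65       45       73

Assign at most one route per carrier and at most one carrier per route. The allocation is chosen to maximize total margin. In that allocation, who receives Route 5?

Optimal: Apex→Route 1 ($100k), Ridgeline→Route 6 ($122k), Kestrel→Route 7 ($133k), Talus→Route 2 ($105k), Quanta→Route 5 ($89k) — total 100+122+133+105+89 = $549k.
Column-greedy (each route in turn goes to its best remaining carrier) gives $507k, worse by 42.
Swapping Ridgeline↔Kestrel (Ridgeline→Route 7 $68k, Kestrel→Route 6 $93k) loses 94.
Quanta's own top route is Route 6 ($132k), but forcing Quanta→Route 6 and reassigning the rest optimally gives only $534k — worse by 15.

Quanta receives Route 5.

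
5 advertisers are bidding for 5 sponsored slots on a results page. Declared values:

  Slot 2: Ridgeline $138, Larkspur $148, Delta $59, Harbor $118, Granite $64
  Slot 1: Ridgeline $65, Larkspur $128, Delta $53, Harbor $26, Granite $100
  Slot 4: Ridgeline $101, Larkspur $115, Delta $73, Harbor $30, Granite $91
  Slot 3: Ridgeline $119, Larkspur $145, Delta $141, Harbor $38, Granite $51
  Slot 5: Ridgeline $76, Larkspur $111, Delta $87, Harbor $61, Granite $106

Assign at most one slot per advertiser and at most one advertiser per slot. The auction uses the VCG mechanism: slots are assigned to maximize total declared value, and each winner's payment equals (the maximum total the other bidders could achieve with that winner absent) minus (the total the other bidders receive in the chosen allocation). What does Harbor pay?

Harbor pays $37.

Efficient allocation: Ridgeline→Slot 4 ($101), Larkspur→Slot 1 ($128), Delta→Slot 3 ($141), Harbor→Slot 2 ($118), Granite→Slot 5 ($106); total welfare W = $594.
Harbor receives Slot 2 at value $118, so the others get W − 118 = $476.
Without Harbor: best allocation of the remaining 4 bidders over all 5 slots is Ridgeline→Slot 2 ($138), Larkspur→Slot 1 ($128), Delta→Slot 3 ($141), Granite→Slot 5 ($106), total $513.
VCG payment = (others' best without Harbor) − (others' welfare with Harbor) = 513 − 476 = $37.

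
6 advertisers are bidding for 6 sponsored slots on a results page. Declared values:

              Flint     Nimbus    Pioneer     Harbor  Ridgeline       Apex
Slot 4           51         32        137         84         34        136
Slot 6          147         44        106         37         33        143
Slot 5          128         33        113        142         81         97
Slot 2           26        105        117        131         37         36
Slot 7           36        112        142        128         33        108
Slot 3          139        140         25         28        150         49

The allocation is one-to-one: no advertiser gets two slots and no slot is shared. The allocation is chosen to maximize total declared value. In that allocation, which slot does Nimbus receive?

Nimbus receives Slot 2.

Optimal: Flint→Slot 6 ($147), Nimbus→Slot 2 ($105), Pioneer→Slot 7 ($142), Harbor→Slot 5 ($142), Ridgeline→Slot 3 ($150), Apex→Slot 4 ($136) — total 147+105+142+142+150+136 = $822.
Column-greedy (each slot in turn goes to its best remaining advertiser) gives $789, worse by 33.
Next-best assignment: Flint→Slot 6, Nimbus→Slot 7, Pioneer→Slot 2, Harbor→Slot 5, Ridgeline→Slot 3, Apex→Slot 4 = $804.
Nimbus's own top slot is Slot 3 ($140), but forcing Nimbus→Slot 3 and reassigning the rest optimally gives only $777 — worse by 45.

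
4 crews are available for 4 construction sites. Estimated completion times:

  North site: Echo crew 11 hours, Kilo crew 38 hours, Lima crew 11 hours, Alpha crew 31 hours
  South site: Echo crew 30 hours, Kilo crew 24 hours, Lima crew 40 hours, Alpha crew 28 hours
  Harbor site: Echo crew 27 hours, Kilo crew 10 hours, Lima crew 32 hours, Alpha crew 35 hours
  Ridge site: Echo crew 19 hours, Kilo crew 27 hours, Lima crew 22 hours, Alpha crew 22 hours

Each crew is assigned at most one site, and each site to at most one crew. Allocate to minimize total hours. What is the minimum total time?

Min total: 68 hours

This is a one-to-one assignment (minimum-cost bipartite matching).
Optimal: Echo crew→Ridge site (19 hours), Kilo crew→Harbor site (10 hours), Lima crew→North site (11 hours), Alpha crew→South site (28 hours) — total 19+10+11+28 = 68 hours.
Column-greedy (each site in turn goes to its cheapest remaining crew) gives 89 hours, worse by 21.
Next-best assignment: Echo crew→North site, Kilo crew→Harbor site, Lima crew→Ridge site, Alpha crew→South site = 71 hours.
No other one-to-one assignment undercuts 68 hours.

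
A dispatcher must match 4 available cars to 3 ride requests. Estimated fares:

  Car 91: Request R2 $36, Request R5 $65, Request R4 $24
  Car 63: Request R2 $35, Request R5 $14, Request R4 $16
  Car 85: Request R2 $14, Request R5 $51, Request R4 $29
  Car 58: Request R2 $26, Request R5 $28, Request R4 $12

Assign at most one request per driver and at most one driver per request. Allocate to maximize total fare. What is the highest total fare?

Optimal: Car 63→Request R2 ($35), Car 91→Request R5 ($65), Car 85→Request R4 ($29) — total 35+65+29 = $129.
Column-greedy (each request in turn goes to its best remaining driver) gives $103, worse by 26.
Next-best assignment: Car 58→Request R2, Car 91→Request R5, Car 85→Request R4 = $120.
Swapping Car 63↔Car 85 (Car 63→Request R4 $16, Car 85→Request R2 $14) loses 34.
No other one-to-one assignment exceeds $129.

Maximum total: $129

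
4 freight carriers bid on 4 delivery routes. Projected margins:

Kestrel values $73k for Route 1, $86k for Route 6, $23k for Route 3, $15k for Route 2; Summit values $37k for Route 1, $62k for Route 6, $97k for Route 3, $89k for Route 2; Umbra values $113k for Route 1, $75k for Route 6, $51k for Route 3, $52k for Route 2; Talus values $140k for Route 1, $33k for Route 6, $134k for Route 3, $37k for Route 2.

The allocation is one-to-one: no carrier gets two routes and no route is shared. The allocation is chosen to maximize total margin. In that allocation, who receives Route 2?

Summit receives Route 2.

Optimal: Kestrel→Route 6 ($86k), Summit→Route 2 ($89k), Umbra→Route 1 ($113k), Talus→Route 3 ($134k) — total 86+89+113+134 = $422k.
Row-greedy (each carrier in turn takes its best remaining route) gives $333k, worse by 89.
Summit's own top route is Route 3 ($97k), but forcing Summit→Route 3 and reassigning the rest optimally gives only $375k — worse by 47.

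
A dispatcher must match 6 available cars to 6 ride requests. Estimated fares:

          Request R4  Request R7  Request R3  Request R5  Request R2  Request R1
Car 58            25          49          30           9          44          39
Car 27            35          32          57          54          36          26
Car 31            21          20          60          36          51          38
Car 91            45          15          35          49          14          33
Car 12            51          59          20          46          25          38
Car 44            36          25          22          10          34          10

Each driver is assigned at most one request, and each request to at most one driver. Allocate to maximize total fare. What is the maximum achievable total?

Max total: $291

Treat this as an assignment problem: match each driver to one request.
Optimal: Car 58→Request R1 ($39), Car 27→Request R3 ($57), Car 31→Request R2 ($51), Car 91→Request R5 ($49), Car 12→Request R7 ($59), Car 44→Request R4 ($36) — total 39+57+51+49+59+36 = $291.
Max-entry greedy (repeatedly take the single best remaining cell) gives $272, worse by 19.
Swapping Car 31↔Car 91 (Car 31→Request R5 $36, Car 91→Request R2 $14) loses 50.
Checked against all permutations: $291 is optimal.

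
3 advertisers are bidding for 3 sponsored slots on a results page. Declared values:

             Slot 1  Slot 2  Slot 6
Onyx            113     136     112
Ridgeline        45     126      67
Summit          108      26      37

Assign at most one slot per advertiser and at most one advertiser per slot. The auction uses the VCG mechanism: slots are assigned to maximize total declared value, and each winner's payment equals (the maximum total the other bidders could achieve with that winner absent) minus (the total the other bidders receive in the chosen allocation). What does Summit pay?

Efficient allocation: Onyx→Slot 6 ($112), Ridgeline→Slot 2 ($126), Summit→Slot 1 ($108); total welfare W = $346.
Summit receives Slot 1 at value $108, so the others get W − 108 = $238.
Without Summit: best allocation of the remaining 2 bidders over all 3 slots is Onyx→Slot 1 ($113), Ridgeline→Slot 2 ($126), total $239.
VCG payment = (others' best without Summit) − (others' welfare with Summit) = 239 − 238 = $1.

Summit pays $1.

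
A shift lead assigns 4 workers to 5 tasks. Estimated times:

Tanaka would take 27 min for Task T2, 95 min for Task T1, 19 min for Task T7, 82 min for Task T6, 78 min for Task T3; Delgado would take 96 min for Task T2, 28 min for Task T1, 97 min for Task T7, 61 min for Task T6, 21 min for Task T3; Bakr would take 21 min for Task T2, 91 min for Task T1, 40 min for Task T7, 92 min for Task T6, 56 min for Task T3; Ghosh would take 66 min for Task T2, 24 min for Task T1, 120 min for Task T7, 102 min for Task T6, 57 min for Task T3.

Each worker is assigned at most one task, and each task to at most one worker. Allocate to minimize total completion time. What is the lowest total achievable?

Min total: 85 min

This is a one-to-one assignment (minimum-cost bipartite matching).
Optimal: Tanaka→Task T7 (19 min), Delgado→Task T3 (21 min), Bakr→Task T2 (21 min), Ghosh→Task T1 (24 min) — total 19+21+21+24 = 85 min.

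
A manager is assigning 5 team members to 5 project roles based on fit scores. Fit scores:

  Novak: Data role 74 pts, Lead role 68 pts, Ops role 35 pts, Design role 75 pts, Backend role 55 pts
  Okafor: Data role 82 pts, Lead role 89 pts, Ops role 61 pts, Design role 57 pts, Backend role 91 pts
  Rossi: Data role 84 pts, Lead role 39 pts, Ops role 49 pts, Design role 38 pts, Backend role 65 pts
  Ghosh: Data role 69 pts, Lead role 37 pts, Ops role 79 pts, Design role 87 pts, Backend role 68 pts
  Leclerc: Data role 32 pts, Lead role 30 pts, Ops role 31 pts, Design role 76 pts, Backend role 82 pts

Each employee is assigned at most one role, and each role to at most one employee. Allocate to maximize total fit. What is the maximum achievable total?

This is the linear assignment problem.
Optimal: Novak→Design role (75 pts), Okafor→Lead role (89 pts), Rossi→Data role (84 pts), Ghosh→Ops role (79 pts), Leclerc→Backend role (82 pts) — total 75+89+84+79+82 = 409 pts.
Max-entry greedy (repeatedly take the single best remaining cell) gives 361 pts, worse by 48.
Every other assignment is strictly worse.

Max total: 409 pts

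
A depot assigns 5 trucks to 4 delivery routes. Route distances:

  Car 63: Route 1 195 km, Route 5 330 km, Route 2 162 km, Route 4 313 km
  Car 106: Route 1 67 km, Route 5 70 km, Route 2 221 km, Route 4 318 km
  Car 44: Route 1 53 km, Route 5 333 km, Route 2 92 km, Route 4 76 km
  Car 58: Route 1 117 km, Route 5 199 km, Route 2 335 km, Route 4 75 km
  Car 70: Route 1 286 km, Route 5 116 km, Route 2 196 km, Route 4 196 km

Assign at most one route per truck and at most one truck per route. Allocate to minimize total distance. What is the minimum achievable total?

Optimal: Car 106→Route 1 (67 km), Car 70→Route 5 (116 km), Car 44→Route 2 (92 km), Car 58→Route 4 (75 km) — total 67+116+92+75 = 350 km.
Min-entry greedy (repeatedly take the single cheapest remaining cell) gives 360 km, worse by 10.
Next-best assignment: Car 44→Route 1, Car 106→Route 5, Car 63→Route 2, Car 58→Route 4 = 360 km.
Checked against all permutations: 350 km is optimal.

Minimum total: 350 km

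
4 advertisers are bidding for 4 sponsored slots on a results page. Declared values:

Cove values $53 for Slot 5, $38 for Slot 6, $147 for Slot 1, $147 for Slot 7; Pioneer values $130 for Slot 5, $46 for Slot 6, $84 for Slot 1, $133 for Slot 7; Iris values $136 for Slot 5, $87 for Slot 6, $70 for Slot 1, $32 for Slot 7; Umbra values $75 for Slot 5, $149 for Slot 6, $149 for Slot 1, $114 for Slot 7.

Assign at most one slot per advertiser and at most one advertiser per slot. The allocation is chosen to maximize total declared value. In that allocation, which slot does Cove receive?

Cove receives Slot 1.

Optimal: Cove→Slot 1 ($147), Pioneer→Slot 7 ($133), Iris→Slot 5 ($136), Umbra→Slot 6 ($149) — total 147+133+136+149 = $565.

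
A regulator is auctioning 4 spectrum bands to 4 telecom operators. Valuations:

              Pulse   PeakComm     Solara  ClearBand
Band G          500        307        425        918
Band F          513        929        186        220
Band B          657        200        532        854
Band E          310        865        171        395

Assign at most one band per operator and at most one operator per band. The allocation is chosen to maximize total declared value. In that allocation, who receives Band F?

Pulse receives Band F.

Treat this as an assignment problem: match each operator to one band.
Optimal: Pulse→Band F ($513M), PeakComm→Band E ($865M), Solara→Band B ($532M), ClearBand→Band G ($918M) — total 513+865+532+918 = $2828M.
Next-best assignment: Pulse→Band E, PeakComm→Band F, Solara→Band B, ClearBand→Band G = $2689M.
Pulse's own top band is Band B ($657M), but forcing Pulse→Band B and reassigning the rest optimally gives only $2675M — worse by 153.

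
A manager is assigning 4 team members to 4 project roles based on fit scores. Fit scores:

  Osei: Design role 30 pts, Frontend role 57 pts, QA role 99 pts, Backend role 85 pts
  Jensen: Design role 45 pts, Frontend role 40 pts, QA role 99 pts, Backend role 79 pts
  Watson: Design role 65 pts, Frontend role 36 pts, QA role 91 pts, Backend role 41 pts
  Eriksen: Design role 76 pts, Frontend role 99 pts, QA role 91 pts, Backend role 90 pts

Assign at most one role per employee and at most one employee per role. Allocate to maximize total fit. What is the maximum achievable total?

This is a one-to-one assignment (maximum-weight bipartite matching).
Optimal: Osei→Backend role (85 pts), Jensen→QA role (99 pts), Watson→Design role (65 pts), Eriksen→Frontend role (99 pts) — total 85+99+65+99 = 348 pts.
Row-greedy (each employee in turn takes its best remaining role) gives 342 pts, worse by 6.
Next-best assignment: Osei→QA role, Jensen→Backend role, Watson→Design role, Eriksen→Frontend role = 342 pts.

Maximum total: 348 pts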